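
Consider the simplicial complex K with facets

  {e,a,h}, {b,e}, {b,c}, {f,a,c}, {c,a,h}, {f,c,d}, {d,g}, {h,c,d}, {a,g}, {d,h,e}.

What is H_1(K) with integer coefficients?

H_1 = Z^2.

We work with the vertex ordering a < b < c < d < e < f < g < h. The simplices of K, each written with vertices in increasing order, are:

  0-simplices (8): a, b, c, d, e, f, g, h
  1-simplices (15): ac, ae, af, ag, ah, bc, be, cd, cf, ch, de, df, dg, dh, eh
  2-simplices (6): acf, ach, aeh, cdf, cdh, deh

Hence C_0 ≅ Z^8, C_1 ≅ Z^15, C_2 ≅ Z^6.

Boundary ∂_1: C_1 → C_0 is given by ∂[p,q] = [q] − [p].
The 8×15 boundary matrix has rank 7 and Smith normal form diag(1,1,1,1,1,1,1).

The boundary map ∂_2: C_2 → C_1 sends each 2-simplex [p,q,r] to [q,r] − [p,r] + [p,q]. For instance
  ∂ach = ch − ah + ac,
  ∂aeh = eh − ah + ae.
This gives a 15×6 integer matrix of rank 6; reducing to Smith normal form yields diagonal entries (1,1,1,1,1,1).

From H_k ≅ ker(∂_k) / im(∂_{k+1}) we obtain:

  H_1: rank ker ∂_1 − rank ∂_2 = (15 − 7) − 6 = 2, and the invariant factors of ∂_2 are all 1, so H_1 = Z^2.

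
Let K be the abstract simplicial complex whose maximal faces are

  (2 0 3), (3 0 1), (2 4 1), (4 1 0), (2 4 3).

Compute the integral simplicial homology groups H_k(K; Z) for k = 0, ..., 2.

H_0 ≅ Z,  H_1 ≅ Z,  H_2 = 0.

Order the vertices as 0 < 1 < 2 < 3 < 4. Listing each simplex with vertices in this order, K has dimension 2 with simplices:

  0-simplices (5): [0], [1], [2], [3], [4]
  1-simplices (10): [0,1], [0,2], [0,3], [0,4], [1,2], [1,3], [1,4], [2,3], [2,4], [3,4]
  2-simplices (5): [0,1,3], [0,1,4], [0,2,3], [1,2,4], [2,3,4]

so the chain groups are C_0 ≅ Z^5, C_1 ≅ Z^10, C_2 ≅ Z^5.

∂_1: C_1 → C_0 sends each edge [p,q] (with p < q) to q − p.
The 5×10 boundary matrix has rank 4 and Smith normal form diag(1,1,1,1).

∂_2: C_2 → C_1 sends each 2-simplex [p,q,r] to [q,r] − [p,r] + [p,q]. For instance
  ∂[0,1,3] = [1,3] − [0,3] + [0,1],
  ∂[0,2,3] = [2,3] − [0,3] + [0,2].
This gives a 10×5 integer matrix of rank 5; reducing to Smith normal form yields diagonal entries (1,1,1,1,1).

From H_k ≅ ker(∂_k) / im(∂_{k+1}) we obtain:

  H_0: rank C_0 − rank ∂_1 = 5 − 4 = 1, and the invariant factors of ∂_1 are all 1, so H_0 ≅ Z.
  H_1: rank ker ∂_1 − rank ∂_2 = (10 − 4) − 5 = 1, and the invariant factors of ∂_2 are all 1, so H_1 ≅ Z.
  H_2: rank ker ∂_2 − rank ∂_3 = (5 − 5) − 0 = 0, and there is no ∂_3, so H_2 ≅ 0.

(K is a triangulation of the Möbius band.)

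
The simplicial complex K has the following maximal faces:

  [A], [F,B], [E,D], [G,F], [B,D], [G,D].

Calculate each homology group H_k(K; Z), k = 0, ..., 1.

Fix the vertex order A < B < D < E < F < G and write every simplex with vertices in increasing order. Then dim K = 1 and the simplices of K are:

  0-simplices (6): A, B, D, E, F, G
  1-simplices (5): BD, BF, DE, DG, FG

giving chain groups C_0 ≅ Z^6, C_1 ≅ Z^5.

Boundary ∂_1: C_1 → C_0 is given by ∂[p,q] = [q] − [p].
This gives a 6×5 integer matrix of rank 4; reducing to Smith normal form yields diagonal entries (1,1,1,1).

Reading off H_k = ker ∂_k / im ∂_{k+1}:

  H_0: rank C_0 − rank ∂_1 = 6 − 4 = 2, and the invariant factors of ∂_1 are all 1, so H_0 ≅ Z^2.
  H_1: rank ker ∂_1 − rank ∂_2 = (5 − 4) − 0 = 1, and there is no ∂_2, so H_1 ≅ Z.

As a check, the Euler characteristic is 6 − 5 = 1, which agrees with 2 − 1 = 1.

H_0 ≅ Z^2,  H_1 ≅ Z.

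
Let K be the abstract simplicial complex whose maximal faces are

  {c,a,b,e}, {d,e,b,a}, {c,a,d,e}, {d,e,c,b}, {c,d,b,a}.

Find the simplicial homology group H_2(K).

H_2 ≅ 0.

We work with the vertex ordering a < b < c < d < e. The simplices of K, each written with vertices in increasing order, are:

  0-simplices (5): a, b, c, d, e
  1-simplices (10): ab, ac, ad, ae, bc, bd, be, cd, ce, de
  2-simplices (10): abc, abd, abe, acd, ace, ade, bcd, bce, bde, cde
  3-simplices (5): abcd, abce, abde, acde, bcde

Hence C_0 ≅ Z^5, C_1 ≅ Z^10, C_2 ≅ Z^10, C_3 ≅ Z^5.

The boundary map ∂_1: C_1 → C_0 is given by ∂[p,q] = [q] − [p]. For instance
  ∂de = e − d.
The 5×10 boundary matrix has rank 4 and Smith normal form diag(1,1,1,1).

The boundary map ∂_2: C_2 → C_1 sends each 2-simplex [p,q,r] to [q,r] − [p,r] + [p,q]. For instance
  ∂bcd = cd − bd + bc,
  ∂cde = de − ce + cd.
The 10×10 boundary matrix has rank 6 and Smith normal form diag(1,1,1,1,1,1).

∂_3: C_3 → C_2 sends each 3-simplex σ to the alternating sum Σ_i (−1)^i (σ with its i-th vertex removed). For instance
  ∂abcd = bcd − acd + abd − abc,
  ∂bcde = cde − bde + bce − bcd.
The resulting 10×5 matrix has rank 4, and its Smith normal form has invariant factors (1,1,1,1).

Computing H_k = (kernel of ∂_k) / (image of ∂_{k+1}):

  H_2: rank ker ∂_2 − rank ∂_3 = (10 − 6) − 4 = 0, and the invariant factors of ∂_3 are all 1, so H_2 ≅ 0.

(K is a triangulation of the 3-sphere S^3.)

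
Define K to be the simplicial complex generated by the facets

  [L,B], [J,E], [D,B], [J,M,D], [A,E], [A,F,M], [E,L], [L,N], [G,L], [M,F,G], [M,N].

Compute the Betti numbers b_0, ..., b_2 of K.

b_0 = 1, b_1 = 4, b_2 = 0.

Fix the vertex order A < B < D < E < F < G < J < L < M < N and write every simplex with vertices in increasing order. Then dim K = 2 and the simplices of K are:

  0-simplices (10): A, B, D, E, F, G, J, L, M, N
  1-simplices (16): AE, AF, AM, BD, BL, DJ, DM, EJ, EL, FG, FM, GL, GM, JM, LN, MN
  2-simplices (3): AFM, DJM, FGM

giving chain groups C_0 ≅ Z^10, C_1 ≅ Z^16, C_2 ≅ Z^3.

The boundary map ∂_1: C_1 → C_0 maps an edge to its endpoints' difference, ∂[p,q] = q − p. For instance
  ∂EL = L − E.
As a 10×16 matrix over Z this has rank 9, with invariant factors (1,1,1,1,1,1,1,1,1).

∂_2: C_2 → C_1 acts by ∂[p,q,r] = [q,r] − [p,r] + [p,q]. For instance
  ∂FGM = GM − FM + FG,
  ∂AFM = FM − AM + AF.
The 16×3 boundary matrix has rank 3 and Smith normal form diag(1,1,1).

Computing H_k = (kernel of ∂_k) / (image of ∂_{k+1}):

  H_0: rank C_0 − rank ∂_1 = 10 − 9 = 1, and the invariant factors of ∂_1 are all 1, so H_0 ≅ Z.
  H_1: rank ker ∂_1 − rank ∂_2 = (16 − 9) − 3 = 4, and the invariant factors of ∂_2 are all 1, so H_1 ≅ Z^4.
  H_2: rank ker ∂_2 − rank ∂_3 = (3 − 3) − 0 = 0, and there is no ∂_3, so H_2 ≅ 0.

Hence the Betti numbers are b_0 = 1, b_1 = 4, b_2 = 0.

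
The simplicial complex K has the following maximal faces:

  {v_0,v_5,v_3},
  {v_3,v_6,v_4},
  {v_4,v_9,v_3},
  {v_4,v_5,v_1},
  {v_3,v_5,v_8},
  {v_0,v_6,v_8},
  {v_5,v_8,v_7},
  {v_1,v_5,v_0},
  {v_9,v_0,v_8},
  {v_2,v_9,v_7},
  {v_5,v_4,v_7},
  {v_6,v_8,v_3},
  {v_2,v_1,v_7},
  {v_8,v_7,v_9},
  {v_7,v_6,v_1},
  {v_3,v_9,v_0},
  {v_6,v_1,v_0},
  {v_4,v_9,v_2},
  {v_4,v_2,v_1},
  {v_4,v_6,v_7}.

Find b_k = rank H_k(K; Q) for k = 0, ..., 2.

b_0 = 1, b_1 = 1, b_2 = 0.

We work with the vertex ordering v_0 < v_1 < v_2 < v_3 < v_4 < v_5 < v_6 < v_7 < v_8 < v_9. The simplices of K, each written with vertices in increasing order, are:

  0-simplices (10): [v_0], [v_1], [v_2], [v_3], [v_4], [v_5], [v_6], [v_7], [v_8], [v_9]
  1-simplices (30): (30 of them)
  2-simplices (20): (20 of them)

giving chain groups C_0 ≅ Z^10, C_1 ≅ Z^30, C_2 ≅ Z^20.

The boundary map ∂_1: C_1 → C_0 is given by ∂[p,q] = [q] − [p].
The 10×30 boundary matrix has rank 9 and Smith normal form diag(1,1,1,1,1,1,1,1,1).

Boundary ∂_2: C_2 → C_1 sends each 2-simplex [p,q,r] to [q,r] − [p,r] + [p,q]. For instance
  ∂[v_0,v_3,v_9] = [v_3,v_9] − [v_0,v_9] + [v_0,v_3],
  ∂[v_0,v_6,v_8] = [v_6,v_8] − [v_0,v_8] + [v_0,v_6].
The resulting 30×20 matrix has rank 20, and its Smith normal form has invariant factors (1,1,1,1,1,1,1,1,1,1,1,1,1,1,1,1,1,1,1,2).

Computing H_k = (kernel of ∂_k) / (image of ∂_{k+1}):

  H_0: rank C_0 − rank ∂_1 = 10 − 9 = 1, and the invariant factors of ∂_1 are all 1, so H_0 ≅ Z.
  H_1: rank ker ∂_1 − rank ∂_2 = (30 − 9) − 20 = 1, and ∂_2 has invariant factor 2 > 1, so H_1 ≅ Z ⊕ Z/2Z.
  H_2: rank ker ∂_2 − rank ∂_3 = (20 − 20) − 0 = 0, and there is no ∂_3, so H_2 ≅ 0.

As a check, the Euler characteristic is 10 − 30 + 20 = 0, which agrees with 1 − 1 + 0 = 0.

Hence the Betti numbers are b_0 = 1, b_1 = 1, b_2 = 0.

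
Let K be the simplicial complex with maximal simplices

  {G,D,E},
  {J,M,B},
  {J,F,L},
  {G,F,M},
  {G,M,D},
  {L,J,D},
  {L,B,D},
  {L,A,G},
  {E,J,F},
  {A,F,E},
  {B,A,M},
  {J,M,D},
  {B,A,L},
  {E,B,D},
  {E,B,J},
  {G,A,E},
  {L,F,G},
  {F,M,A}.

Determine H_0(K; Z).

H_0 = Z.

We work with the vertex ordering A < B < D < E < F < G < J < L < M. The simplices of K, each written with vertices in increasing order, are:

  0-simplices (9): A, B, D, E, F, G, J, L, M
  1-simplices (27): AB, AE, AF, AG, AL, AM, BD, BE, BJ, BL, BM, DE, DG, DJ, DL, DM, EF, EG, EJ, FG, FJ, FL, FM, GL, GM, JL, JM
  2-simplices (18): ABL, ABM, AEF, AEG, AFM, AGL, BDE, BDL, BEJ, BJM, DEG, DGM, DJL, DJM, EFJ, FGL, FGM, FJL

giving chain groups C_0 ≅ Z^9, C_1 ≅ Z^27, C_2 ≅ Z^18.

The boundary map ∂_1: C_1 → C_0 sends each edge [p,q] (with p < q) to q − p.
As a 9×27 matrix over Z this has rank 8, with invariant factors (1,1,1,1,1,1,1,1).

Boundary ∂_2: C_2 → C_1 sends each 2-simplex [p,q,r] to [q,r] − [p,r] + [p,q]. For instance
  ∂AEF = EF − AF + AE,
  ∂DJM = JM − DM + DJ.
The 27×18 boundary matrix has rank 18 and Smith normal form diag(1,1,1,1,1,1,1,1,1,1,1,1,1,1,1,1,1,2).

Computing H_k = (kernel of ∂_k) / (image of ∂_{k+1}):

  H_0: rank C_0 − rank ∂_1 = 9 − 8 = 1, and the invariant factors of ∂_1 are all 1, so H_0 = Z.

(K is a triangulation of the Klein bottle.)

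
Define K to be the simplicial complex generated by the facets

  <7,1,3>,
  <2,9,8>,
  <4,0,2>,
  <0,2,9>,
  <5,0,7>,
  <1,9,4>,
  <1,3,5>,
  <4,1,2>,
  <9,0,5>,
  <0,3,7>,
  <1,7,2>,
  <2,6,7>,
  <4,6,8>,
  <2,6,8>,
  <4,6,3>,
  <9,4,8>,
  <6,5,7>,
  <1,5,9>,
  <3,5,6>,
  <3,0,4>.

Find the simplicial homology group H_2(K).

H_2 ≅ 0.

Take the total order 0 < 1 < 2 < 3 < 4 < 5 < 6 < 7 < 8 < 9 on the vertex set. Then K (dimension 2) consists of the simplices:

  0-simplices (10): [0], [1], [2], [3], [4], [5], [6], [7], [8], [9]
  1-simplices (30): (30 of them)
  2-simplices (20): (20 of them)

giving chain groups C_0 ≅ Z^10, C_1 ≅ Z^30, C_2 ≅ Z^20.

∂_1: C_1 → C_0 maps an edge to its endpoints' difference, ∂[p,q] = q − p. For instance
  ∂[2,6] = [6] − [2].
The resulting 10×30 matrix has rank 9, and its Smith normal form has invariant factors (1,1,1,1,1,1,1,1,1).

∂_2: C_2 → C_1 maps a triangle to the signed sum of its edges. For instance
  ∂[2,6,7] = [6,7] − [2,7] + [2,6],
  ∂[3,4,6] = [4,6] − [3,6] + [3,4].
The 30×20 boundary matrix has rank 20 and Smith normal form diag(1,1,1,1,1,1,1,1,1,1,1,1,1,1,1,1,1,1,1,2).

Now H_k = ker ∂_k / im ∂_{k+1}, so:

  H_2: rank ker ∂_2 − rank ∂_3 = (20 − 20) − 0 = 0, and there is no ∂_3, so H_2 ≅ 0.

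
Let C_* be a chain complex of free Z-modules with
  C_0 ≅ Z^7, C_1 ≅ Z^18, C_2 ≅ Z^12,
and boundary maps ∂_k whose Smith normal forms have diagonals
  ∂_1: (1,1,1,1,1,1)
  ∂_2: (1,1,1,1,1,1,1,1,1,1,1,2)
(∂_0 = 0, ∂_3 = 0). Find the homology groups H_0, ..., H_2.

H_0: b_0 = 7 − 0 − 6 = 1; torsion from ∂_1 factors > 1: none. So H_0 = Z.
H_1: b_1 = 18 − 6 − 12 = 0; torsion from ∂_2 factors > 1: [2]. So H_1 = Z/2.
H_2: b_2 = 12 − 12 − 0 = 0; torsion from ∂_3 factors > 1: none. So H_2 = 0.

H_0 = Z,  H_1 = Z/2,  H_2 = 0.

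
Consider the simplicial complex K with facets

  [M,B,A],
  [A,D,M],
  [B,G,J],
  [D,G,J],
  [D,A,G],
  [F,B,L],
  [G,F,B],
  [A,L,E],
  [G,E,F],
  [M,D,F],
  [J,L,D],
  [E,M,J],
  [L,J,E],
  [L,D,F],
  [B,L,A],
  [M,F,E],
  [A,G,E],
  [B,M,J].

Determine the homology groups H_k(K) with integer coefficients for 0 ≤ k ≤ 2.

H_0 = Z,  H_1 = Z^2,  H_2 = Z.

Order the vertices as A < B < D < E < F < G < J < L < M. Listing each simplex with vertices in this order, K has dimension 2 with simplices:

  0-simplices (9): A, B, D, E, F, G, J, L, M
  1-simplices (27): AB, AD, AE, AG, AL, AM, BF, BG, BJ, BL, BM, DF, DG, DJ, DL, DM, EF, EG, EJ, EL, EM, FG, FL, FM, GJ, JL, JM
  2-simplices (18): ABL, ABM, ADG, ADM, AEG, AEL, BFG, BFL, BGJ, BJM, DFL, DFM, DGJ, DJL, EFG, EFM, EJL, EJM

Hence C_0 ≅ Z^9, C_1 ≅ Z^27, C_2 ≅ Z^18.

The boundary map ∂_1: C_1 → C_0 maps an edge to its endpoints' difference, ∂[p,q] = q − p. For instance
  ∂JM = M − J.
This gives a 9×27 integer matrix of rank 8; reducing to Smith normal form yields diagonal entries (1,1,1,1,1,1,1,1).

The boundary map ∂_2: C_2 → C_1 maps a triangle to the signed sum of its edges. For instance
  ∂EFM = FM − EM + EF,
  ∂DFL = FL − DL + DF.
As a 27×18 matrix over Z this has rank 17, with invariant factors (1,1,1,1,1,1,1,1,1,1,1,1,1,1,1,1,1).

Reading off H_k = ker ∂_k / im ∂_{k+1}:

  H_0: rank C_0 − rank ∂_1 = 9 − 8 = 1, and the invariant factors of ∂_1 are all 1, so H_0 = Z.
  H_1: rank ker ∂_1 − rank ∂_2 = (27 − 8) − 17 = 2, and the invariant factors of ∂_2 are all 1, so H_1 = Z^2.
  H_2: rank ker ∂_2 − rank ∂_3 = (18 − 17) − 0 = 1, and there is no ∂_3, so H_2 = Z.

As a check, the Euler characteristic is 9 − 27 + 18 = 0, which agrees with 1 − 2 + 1 = 0.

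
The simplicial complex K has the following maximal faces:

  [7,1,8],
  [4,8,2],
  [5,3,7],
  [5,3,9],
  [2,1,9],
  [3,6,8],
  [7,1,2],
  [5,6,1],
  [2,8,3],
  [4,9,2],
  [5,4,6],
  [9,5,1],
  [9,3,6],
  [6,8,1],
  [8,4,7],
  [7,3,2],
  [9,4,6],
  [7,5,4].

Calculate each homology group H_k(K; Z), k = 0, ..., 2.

H_0 ≅ Z,  H_1 ≅ Z ⊕ Z/2Z,  H_2 = 0.

Fix the vertex order 1 < 2 < 3 < 4 < 5 < 6 < 7 < 8 < 9 and write every simplex with vertices in increasing order. Then dim K = 2 and the simplices of K are:

  0-simplices (9): [1], [2], [3], [4], [5], [6], [7], [8], [9]
  1-simplices (27): (27 of them)
  2-simplices (18): [1,2,7], [1,2,9], [1,5,6], [1,5,9], [1,6,8], [1,7,8], [2,3,7], [2,3,8], [2,4,8], [2,4,9], [3,5,7], [3,5,9], [3,6,8], [3,6,9], [4,5,6], [4,5,7], [4,6,9], [4,7,8]

Hence C_0 ≅ Z^9, C_1 ≅ Z^27, C_2 ≅ Z^18.

Boundary ∂_1: C_1 → C_0 sends each edge [p,q] (with p < q) to q − p. For instance
  ∂[1,6] = [6] − [1].
As a 9×27 matrix over Z this has rank 8, with invariant factors (1,1,1,1,1,1,1,1).

Boundary ∂_2: C_2 → C_1 maps a triangle to the signed sum of its edges. For instance
  ∂[4,6,9] = [6,9] − [4,9] + [4,6],
  ∂[3,6,8] = [6,8] − [3,8] + [3,6].
The resulting 27×18 matrix has rank 18, and its Smith normal form has invariant factors (1,1,1,1,1,1,1,1,1,1,1,1,1,1,1,1,1,2).

From H_k ≅ ker(∂_k) / im(∂_{k+1}) we obtain:

  H_0: rank C_0 − rank ∂_1 = 9 − 8 = 1, and the invariant factors of ∂_1 are all 1, so H_0 = Z.
  H_1: rank ker ∂_1 − rank ∂_2 = (27 − 8) − 18 = 1, and ∂_2 has invariant factor 2 > 1, so H_1 = Z ⊕ Z/2Z.
  H_2: rank ker ∂_2 − rank ∂_3 = (18 − 18) − 0 = 0, and there is no ∂_3, so H_2 = 0.

As a check, the Euler characteristic is 9 − 27 + 18 = 0, which agrees with 1 − 1 + 0 = 0.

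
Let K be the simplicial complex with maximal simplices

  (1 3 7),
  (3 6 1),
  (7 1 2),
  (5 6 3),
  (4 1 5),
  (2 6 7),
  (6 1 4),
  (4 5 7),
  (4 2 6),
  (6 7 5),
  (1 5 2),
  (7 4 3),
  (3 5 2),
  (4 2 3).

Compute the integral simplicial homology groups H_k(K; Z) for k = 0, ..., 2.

H_0 = Z,  H_1 = Z^2,  H_2 = Z.

We work with the vertex ordering 1 < 2 < 3 < 4 < 5 < 6 < 7. The simplices of K, each written with vertices in increasing order, are:

  0-simplices (7): [1], [2], [3], [4], [5], [6], [7]
  1-simplices (21): [1,2], [1,3], [1,4], [1,5], [1,6], [1,7], [2,3], [2,4], [2,5], [2,6], [2,7], [3,4], [3,5], [3,6], [3,7], [4,5], [4,6], [4,7], [5,6], [5,7], [6,7]
  2-simplices (14): [1,2,5], [1,2,7], [1,3,6], [1,3,7], [1,4,5], [1,4,6], [2,3,4], [2,3,5], [2,4,6], [2,6,7], [3,4,7], [3,5,6], [4,5,7], [5,6,7]

Hence C_0 ≅ Z^7, C_1 ≅ Z^21, C_2 ≅ Z^14.

The boundary map ∂_1: C_1 → C_0 sends each edge [p,q] (with p < q) to q − p. For instance
  ∂[4,5] = [5] − [4].
This gives a 7×21 integer matrix of rank 6; reducing to Smith normal form yields diagonal entries (1,1,1,1,1,1).

∂_2: C_2 → C_1 maps a triangle to the signed sum of its edges. For instance
  ∂[2,6,7] = [6,7] − [2,7] + [2,6],
  ∂[2,4,6] = [4,6] − [2,6] + [2,4].
This gives a 21×14 integer matrix of rank 13; reducing to Smith normal form yields diagonal entries (1,1,1,1,1,1,1,1,1,1,1,1,1).

From H_k ≅ ker(∂_k) / im(∂_{k+1}) we obtain:

  H_0: rank C_0 − rank ∂_1 = 7 − 6 = 1, and the invariant factors of ∂_1 are all 1, so H_0 ≅ Z.
  H_1: rank ker ∂_1 − rank ∂_2 = (21 − 6) − 13 = 2, and the invariant factors of ∂_2 are all 1, so H_1 ≅ Z^2.
  H_2: rank ker ∂_2 − rank ∂_3 = (14 − 13) − 0 = 1, and there is no ∂_3, so H_2 ≅ Z.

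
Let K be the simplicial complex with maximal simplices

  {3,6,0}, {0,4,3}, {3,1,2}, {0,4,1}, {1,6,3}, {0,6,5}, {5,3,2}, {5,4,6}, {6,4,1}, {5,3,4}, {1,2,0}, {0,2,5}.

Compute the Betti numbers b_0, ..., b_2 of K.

b_0 = 1, b_1 = 0, b_2 = 0.

Take the total order 0 < 1 < 2 < 3 < 4 < 5 < 6 on the vertex set. Then K (dimension 2) consists of the simplices:

  0-simplices (7): [0], [1], [2], [3], [4], [5], [6]
  1-simplices (18): [0,1], [0,2], [0,3], [0,4], [0,5], [0,6], [1,2], [1,3], [1,4], [1,6], [2,3], [2,5], [3,4], [3,5], [3,6], [4,5], [4,6], [5,6]
  2-simplices (12): [0,1,2], [0,1,4], [0,2,5], [0,3,4], [0,3,6], [0,5,6], [1,2,3], [1,3,6], [1,4,6], [2,3,5], [3,4,5], [4,5,6]

so the chain groups are C_0 ≅ Z^7, C_1 ≅ Z^18, C_2 ≅ Z^12.

The boundary map ∂_1: C_1 → C_0 is given by ∂[p,q] = [q] − [p]. For instance
  ∂[0,4] = [4] − [0].
This gives a 7×18 integer matrix of rank 6; reducing to Smith normal form yields diagonal entries (1,1,1,1,1,1).

The boundary map ∂_2: C_2 → C_1 maps a triangle to the signed sum of its edges. For instance
  ∂[1,4,6] = [4,6] − [1,6] + [1,4],
  ∂[0,1,4] = [1,4] − [0,4] + [0,1].
The resulting 18×12 matrix has rank 12, and its Smith normal form has invariant factors (1,1,1,1,1,1,1,1,1,1,1,2).

From H_k ≅ ker(∂_k) / im(∂_{k+1}) we obtain:

  H_0: rank C_0 − rank ∂_1 = 7 − 6 = 1, and the invariant factors of ∂_1 are all 1, so H_0 ≅ Z.
  H_1: rank ker ∂_1 − rank ∂_2 = (18 − 6) − 12 = 0, and ∂_2 has invariant factor 2 > 1, so H_1 ≅ Z/2.
  H_2: rank ker ∂_2 − rank ∂_3 = (12 − 12) − 0 = 0, and there is no ∂_3, so H_2 ≅ 0.

Hence the Betti numbers are b_0 = 1, b_1 = 0, b_2 = 0.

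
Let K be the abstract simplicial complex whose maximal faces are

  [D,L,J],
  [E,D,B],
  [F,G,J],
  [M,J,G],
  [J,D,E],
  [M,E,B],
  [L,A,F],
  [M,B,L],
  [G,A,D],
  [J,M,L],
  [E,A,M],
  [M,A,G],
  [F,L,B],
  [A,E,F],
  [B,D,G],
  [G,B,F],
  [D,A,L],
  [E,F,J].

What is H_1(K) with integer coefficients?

H_1 = Z^2.

Take the total order A < B < D < E < F < G < J < L < M on the vertex set. Then K (dimension 2) consists of the simplices:

  0-simplices (9): A, B, D, E, F, G, J, L, M
  1-simplices (27): AD, AE, AF, AG, AL, AM, BD, BE, BF, BG, BL, BM, DE, DG, DJ, DL, EF, EJ, EM, FG, FJ, FL, GJ, GM, JL, JM, LM
  2-simplices (18): ADG, ADL, AEF, AEM, AFL, AGM, BDE, BDG, BEM, BFG, BFL, BLM, DEJ, DJL, EFJ, FGJ, GJM, JLM

so the chain groups are C_0 ≅ Z^9, C_1 ≅ Z^27, C_2 ≅ Z^18.

Boundary ∂_1: C_1 → C_0 is given by ∂[p,q] = [q] − [p].
As a 9×27 matrix over Z this has rank 8, with invariant factors (1,1,1,1,1,1,1,1).

∂_2: C_2 → C_1 sends each 2-simplex [p,q,r] to [q,r] − [p,r] + [p,q]. For instance
  ∂AFL = FL − AL + AF,
  ∂GJM = JM − GM + GJ.
As a 27×18 matrix over Z this has rank 17, with invariant factors (1,1,1,1,1,1,1,1,1,1,1,1,1,1,1,1,1).

Now H_k = ker ∂_k / im ∂_{k+1}, so:

  H_1: rank ker ∂_1 − rank ∂_2 = (27 − 8) − 17 = 2, and the invariant factors of ∂_2 are all 1, so H_1 = Z^2.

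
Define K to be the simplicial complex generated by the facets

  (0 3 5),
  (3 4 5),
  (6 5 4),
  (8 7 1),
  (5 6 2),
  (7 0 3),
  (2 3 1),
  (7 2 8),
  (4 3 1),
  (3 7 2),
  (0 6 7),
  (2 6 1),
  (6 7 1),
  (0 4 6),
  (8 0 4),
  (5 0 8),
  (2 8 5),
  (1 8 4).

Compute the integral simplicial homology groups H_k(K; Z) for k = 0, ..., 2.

Order the vertices as 0 < 1 < 2 < 3 < 4 < 5 < 6 < 7 < 8. Listing each simplex with vertices in this order, K has dimension 2 with simplices:

  0-simplices (9): [0], [1], [2], [3], [4], [5], [6], [7], [8]
  1-simplices (27): (27 of them)
  2-simplices (18): [0,3,5], [0,3,7], [0,4,6], [0,4,8], [0,5,8], [0,6,7], [1,2,3], [1,2,6], [1,3,4], [1,4,8], [1,6,7], [1,7,8], [2,3,7], [2,5,6], [2,5,8], [2,7,8], [3,4,5], [4,5,6]

giving chain groups C_0 ≅ Z^9, C_1 ≅ Z^27, C_2 ≅ Z^18.

Boundary ∂_1: C_1 → C_0 maps an edge to its endpoints' difference, ∂[p,q] = q − p. For instance
  ∂[1,4] = [4] − [1].
As a 9×27 matrix over Z this has rank 8, with invariant factors (1,1,1,1,1,1,1,1).

∂_2: C_2 → C_1 maps a triangle to the signed sum of its edges. For instance
  ∂[1,6,7] = [6,7] − [1,7] + [1,6],
  ∂[0,4,6] = [4,6] − [0,6] + [0,4].
As a 27×18 matrix over Z this has rank 18, with invariant factors (1,1,1,1,1,1,1,1,1,1,1,1,1,1,1,1,1,2).

Reading off H_k = ker ∂_k / im ∂_{k+1}:

  H_0: rank C_0 − rank ∂_1 = 9 − 8 = 1, and the invariant factors of ∂_1 are all 1, so H_0 = Z.
  H_1: rank ker ∂_1 − rank ∂_2 = (27 − 8) − 18 = 1, and ∂_2 has invariant factor 2 > 1, so H_1 = Z ⊕ Z_2.
  H_2: rank ker ∂_2 − rank ∂_3 = (18 − 18) − 0 = 0, and there is no ∂_3, so H_2 = 0.

As a check, the Euler characteristic is 9 − 27 + 18 = 0, which agrees with 1 − 1 + 0 = 0.

H_0 = Z,  H_1 = Z ⊕ Z_2,  H_2 = 0.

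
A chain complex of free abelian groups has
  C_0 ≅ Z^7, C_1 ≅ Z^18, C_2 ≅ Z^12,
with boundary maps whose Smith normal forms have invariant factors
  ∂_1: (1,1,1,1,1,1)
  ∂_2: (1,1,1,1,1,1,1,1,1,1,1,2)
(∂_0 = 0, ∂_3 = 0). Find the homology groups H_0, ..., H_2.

H_0: b_0 = 7 − 0 − 6 = 1; torsion from ∂_1 factors > 1: none. So H_0 = Z.
H_1: b_1 = 18 − 6 − 12 = 0; torsion from ∂_2 factors > 1: [2]. So H_1 = Z/2.
H_2: b_2 = 12 − 12 − 0 = 0; torsion from ∂_3 factors > 1: none. So H_2 = 0.

H_0 = Z,  H_1 = Z/2,  H_2 = 0.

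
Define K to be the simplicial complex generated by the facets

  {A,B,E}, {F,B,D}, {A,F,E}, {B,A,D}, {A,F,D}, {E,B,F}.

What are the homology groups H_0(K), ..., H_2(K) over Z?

K has 5 vertices, 9 edges, 6 triangles.
rank ∂_0 = 0, rank ∂_1 = 4 ⇒ b_0 = 5 − 0 − 4 = 1; all invariant factors of ∂_1 are 1 so no torsion. So H_0 = Z.
rank ∂_1 = 4, rank ∂_2 = 5 ⇒ b_1 = 9 − 4 − 5 = 0; all invariant factors of ∂_2 are 1 so no torsion. So H_1 = 0.
rank ∂_2 = 5, rank ∂_3 = 0 ⇒ b_2 = 6 − 5 − 0 = 1. So H_2 = Z.

H_0 = Z,  H_1 = 0,  H_2 = Z.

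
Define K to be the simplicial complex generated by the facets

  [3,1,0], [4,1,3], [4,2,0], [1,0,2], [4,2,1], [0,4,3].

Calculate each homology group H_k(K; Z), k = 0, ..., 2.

H_0 ≅ Z,  H_1 = 0,  H_2 ≅ Z.

Take the total order 0 < 1 < 2 < 3 < 4 on the vertex set. Then K (dimension 2) consists of the simplices:

  0-simplices (5): [0], [1], [2], [3], [4]
  1-simplices (9): [0,1], [0,2], [0,3], [0,4], [1,2], [1,3], [1,4], [2,4], [3,4]
  2-simplices (6): [0,1,2], [0,1,3], [0,2,4], [0,3,4], [1,2,4], [1,3,4]

Hence C_0 ≅ Z^5, C_1 ≅ Z^9, C_2 ≅ Z^6.

The boundary map ∂_1: C_1 → C_0 sends each edge [p,q] (with p < q) to q − p.
As a 5×9 matrix over Z this has rank 4, with invariant factors (1,1,1,1).

The boundary map ∂_2: C_2 → C_1 acts by ∂[p,q,r] = [q,r] − [p,r] + [p,q]. For instance
  ∂[0,2,4] = [2,4] − [0,4] + [0,2],
  ∂[0,1,3] = [1,3] − [0,3] + [0,1].
As a 9×6 matrix over Z this has rank 5, with invariant factors (1,1,1,1,1).

From H_k ≅ ker(∂_k) / im(∂_{k+1}) we obtain:

  H_0: rank C_0 − rank ∂_1 = 5 − 4 = 1, and the invariant factors of ∂_1 are all 1, so H_0 = Z.
  H_1: rank ker ∂_1 − rank ∂_2 = (9 − 4) − 5 = 0, and the invariant factors of ∂_2 are all 1, so H_1 = 0.
  H_2: rank ker ∂_2 − rank ∂_3 = (6 − 5) − 0 = 1, and there is no ∂_3, so H_2 = Z.

(K is a triangulation of the 2-sphere S^2.)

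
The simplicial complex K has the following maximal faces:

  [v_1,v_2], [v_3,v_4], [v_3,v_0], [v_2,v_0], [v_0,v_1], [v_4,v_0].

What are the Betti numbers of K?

Take the total order v_0 < v_1 < v_2 < v_3 < v_4 on the vertex set. Then K (dimension 1) consists of the simplices:

  0-simplices (5): [v_0], [v_1], [v_2], [v_3], [v_4]
  1-simplices (6): [v_0,v_1], [v_0,v_2], [v_0,v_3], [v_0,v_4], [v_1,v_2], [v_3,v_4]

Hence C_0 ≅ Z^5, C_1 ≅ Z^6.

The boundary map ∂_1: C_1 → C_0 sends each edge [p,q] (with p < q) to q − p. For instance
  ∂[v_0,v_3] = [v_3] − [v_0].
The 5×6 boundary matrix has rank 4 and Smith normal form diag(1,1,1,1).

Now H_k = ker ∂_k / im ∂_{k+1}, so:

  H_0: rank C_0 − rank ∂_1 = 5 − 4 = 1, and the invariant factors of ∂_1 are all 1, so H_0 ≅ Z.
  H_1: rank ker ∂_1 − rank ∂_2 = (6 − 4) − 0 = 2, and there is no ∂_2, so H_1 ≅ Z^2.

As a check, the Euler characteristic is 5 − 6 = -1, which agrees with 1 − 2 = -1.

Hence the Betti numbers are b_0 = 1, b_1 = 2.

b_0 = 1, b_1 = 2.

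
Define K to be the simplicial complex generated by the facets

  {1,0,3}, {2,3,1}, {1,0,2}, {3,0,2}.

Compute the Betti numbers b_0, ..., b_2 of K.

b_0 = 1, b_1 = 0, b_2 = 1.

We work with the vertex ordering 0 < 1 < 2 < 3. The simplices of K, each written with vertices in increasing order, are:

  0-simplices (4): [0], [1], [2], [3]
  1-simplices (6): [0,1], [0,2], [0,3], [1,2], [1,3], [2,3]
  2-simplices (4): [0,1,2], [0,1,3], [0,2,3], [1,2,3]

Hence C_0 ≅ Z^4, C_1 ≅ Z^6, C_2 ≅ Z^4.

∂_1: C_1 → C_0 maps an edge to its endpoints' difference, ∂[p,q] = q − p. For instance
  ∂[1,2] = [2] − [1].
The 4×6 boundary matrix has rank 3 and Smith normal form diag(1,1,1).

The boundary map ∂_2: C_2 → C_1 maps a triangle to the signed sum of its edges. For instance
  ∂[1,2,3] = [2,3] − [1,3] + [1,2],
  ∂[0,2,3] = [2,3] − [0,3] + [0,2].
The 6×4 boundary matrix has rank 3 and Smith normal form diag(1,1,1).

Computing H_k = (kernel of ∂_k) / (image of ∂_{k+1}):

  H_0: rank C_0 − rank ∂_1 = 4 − 3 = 1, and the invariant factors of ∂_1 are all 1, so H_0 = Z.
  H_1: rank ker ∂_1 − rank ∂_2 = (6 − 3) − 3 = 0, and the invariant factors of ∂_2 are all 1, so H_1 = 0.
  H_2: rank ker ∂_2 − rank ∂_3 = (4 − 3) − 0 = 1, and there is no ∂_3, so H_2 = Z.

As a check, the Euler characteristic is 4 − 6 + 4 = 2, which agrees with 1 − 0 + 1 = 2.
(K is a triangulation of the 2-sphere S^2.)

Hence the Betti numbers are b_0 = 1, b_1 = 0, b_2 = 1.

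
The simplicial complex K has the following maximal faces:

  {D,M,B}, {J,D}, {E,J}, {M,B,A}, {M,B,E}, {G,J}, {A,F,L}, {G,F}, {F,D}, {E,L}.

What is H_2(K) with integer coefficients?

K has 9 vertices, 16 edges, 4 triangles.
rank ∂_2 = 4, rank ∂_3 = 0 ⇒ b_2 = 4 − 4 − 0 = 0. So H_2 ≅ 0.

H_2 ≅ 0.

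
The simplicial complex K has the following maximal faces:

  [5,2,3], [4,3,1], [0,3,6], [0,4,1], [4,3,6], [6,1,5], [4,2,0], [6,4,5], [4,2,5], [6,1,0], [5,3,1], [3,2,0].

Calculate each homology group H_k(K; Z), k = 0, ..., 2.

H_0 ≅ Z,  H_1 ≅ Z/2,  H_2 = 0.

Order the vertices as 0 < 1 < 2 < 3 < 4 < 5 < 6. Listing each simplex with vertices in this order, K has dimension 2 with simplices:

  0-simplices (7): [0], [1], [2], [3], [4], [5], [6]
  1-simplices (18): [0,1], [0,2], [0,3], [0,4], [0,6], [1,3], [1,4], [1,5], [1,6], [2,3], [2,4], [2,5], [3,4], [3,5], [3,6], [4,5], [4,6], [5,6]
  2-simplices (12): [0,1,4], [0,1,6], [0,2,3], [0,2,4], [0,3,6], [1,3,4], [1,3,5], [1,5,6], [2,3,5], [2,4,5], [3,4,6], [4,5,6]

Hence C_0 ≅ Z^7, C_1 ≅ Z^18, C_2 ≅ Z^12.

Boundary ∂_1: C_1 → C_0 sends each edge [p,q] (with p < q) to q − p. For instance
  ∂[2,4] = [4] − [2].
The 7×18 boundary matrix has rank 6 and Smith normal form diag(1,1,1,1,1,1).

∂_2: C_2 → C_1 acts by ∂[p,q,r] = [q,r] − [p,r] + [p,q]. For instance
  ∂[1,3,5] = [3,5] − [1,5] + [1,3],
  ∂[0,2,4] = [2,4] − [0,4] + [0,2].
The 18×12 boundary matrix has rank 12 and Smith normal form diag(1,1,1,1,1,1,1,1,1,1,1,2).

Now H_k = ker ∂_k / im ∂_{k+1}, so:

  H_0: rank C_0 − rank ∂_1 = 7 − 6 = 1, and the invariant factors of ∂_1 are all 1, so H_0 ≅ Z.
  H_1: rank ker ∂_1 − rank ∂_2 = (18 − 6) − 12 = 0, and ∂_2 has invariant factor 2 > 1, so H_1 ≅ Z/2.
  H_2: rank ker ∂_2 − rank ∂_3 = (12 − 12) − 0 = 0, and there is no ∂_3, so H_2 ≅ 0.

(K is a triangulation of the real projective plane RP^2.)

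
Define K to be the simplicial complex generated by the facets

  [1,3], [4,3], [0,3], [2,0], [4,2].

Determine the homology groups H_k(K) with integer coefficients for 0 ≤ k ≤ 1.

Order the vertices as 0 < 1 < 2 < 3 < 4. Listing each simplex with vertices in this order, K has dimension 1 with simplices:

  0-simplices (5): [0], [1], [2], [3], [4]
  1-simplices (5): [0,2], [0,3], [1,3], [2,4], [3,4]

Hence C_0 ≅ Z^5, C_1 ≅ Z^5.

The boundary map ∂_1: C_1 → C_0 is given by ∂[p,q] = [q] − [p].
The 5×5 boundary matrix has rank 4 and Smith normal form diag(1,1,1,1).

Computing H_k = (kernel of ∂_k) / (image of ∂_{k+1}):

  H_0: rank C_0 − rank ∂_1 = 5 − 4 = 1, and the invariant factors of ∂_1 are all 1, so H_0 = Z.
  H_1: rank ker ∂_1 − rank ∂_2 = (5 − 4) − 0 = 1, and there is no ∂_2, so H_1 = Z.

H_0 = Z,  H_1 = Z.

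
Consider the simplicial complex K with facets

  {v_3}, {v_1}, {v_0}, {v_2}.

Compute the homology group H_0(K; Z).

H_0 = Z^4.

Fix the vertex order v_0 < v_1 < v_2 < v_3 and write every simplex with vertices in increasing order. Then dim K = 0 and the simplices of K are:

  0-simplices (4): [v_0], [v_1], [v_2], [v_3]

giving chain groups C_0 ≅ Z^4.

From H_k ≅ ker(∂_k) / im(∂_{k+1}) we obtain:

  H_0: rank C_0 − rank ∂_1 = 4 − 0 = 4, and there is no ∂_1, so H_0 = Z^4.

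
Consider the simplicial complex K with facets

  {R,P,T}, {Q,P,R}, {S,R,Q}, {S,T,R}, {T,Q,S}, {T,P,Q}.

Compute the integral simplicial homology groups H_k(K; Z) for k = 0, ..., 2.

Fix the vertex order P < Q < R < S < T and write every simplex with vertices in increasing order. Then dim K = 2 and the simplices of K are:

  0-simplices (5): P, Q, R, S, T
  1-simplices (9): PQ, PR, PT, QR, QS, QT, RS, RT, ST
  2-simplices (6): PQR, PQT, PRT, QRS, QST, RST

giving chain groups C_0 ≅ Z^5, C_1 ≅ Z^9, C_2 ≅ Z^6.

Boundary ∂_1: C_1 → C_0 sends each edge [p,q] (with p < q) to q − p.
As a 5×9 matrix over Z this has rank 4, with invariant factors (1,1,1,1).

∂_2: C_2 → C_1 maps a triangle to the signed sum of its edges. For instance
  ∂PRT = RT − PT + PR,
  ∂RST = ST − RT + RS.
The 9×6 boundary matrix has rank 5 and Smith normal form diag(1,1,1,1,1).

Computing H_k = (kernel of ∂_k) / (image of ∂_{k+1}):

  H_0: rank C_0 − rank ∂_1 = 5 − 4 = 1, and the invariant factors of ∂_1 are all 1, so H_0 ≅ Z.
  H_1: rank ker ∂_1 − rank ∂_2 = (9 − 4) − 5 = 0, and the invariant factors of ∂_2 are all 1, so H_1 ≅ 0.
  H_2: rank ker ∂_2 − rank ∂_3 = (6 − 5) − 0 = 1, and there is no ∂_3, so H_2 ≅ Z.

As a check, the Euler characteristic is 5 − 9 + 6 = 2, which agrees with 1 − 0 + 1 = 2.
(K is a triangulation of the 2-sphere S^2.)

H_0 ≅ Z,  H_1 = 0,  H_2 ≅ Z.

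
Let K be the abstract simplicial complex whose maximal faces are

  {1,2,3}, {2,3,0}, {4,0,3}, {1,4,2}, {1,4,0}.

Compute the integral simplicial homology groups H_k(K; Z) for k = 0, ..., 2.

Take the total order 0 < 1 < 2 < 3 < 4 on the vertex set. Then K (dimension 2) consists of the simplices:

  0-simplices (5): [0], [1], [2], [3], [4]
  1-simplices (10): [0,1], [0,2], [0,3], [0,4], [1,2], [1,3], [1,4], [2,3], [2,4], [3,4]
  2-simplices (5): [0,1,4], [0,2,3], [0,3,4], [1,2,3], [1,2,4]

giving chain groups C_0 ≅ Z^5, C_1 ≅ Z^10, C_2 ≅ Z^5.

Boundary ∂_1: C_1 → C_0 maps an edge to its endpoints' difference, ∂[p,q] = q − p. For instance
  ∂[2,4] = [4] − [2].
As a 5×10 matrix over Z this has rank 4, with invariant factors (1,1,1,1).

Boundary ∂_2: C_2 → C_1 acts by ∂[p,q,r] = [q,r] − [p,r] + [p,q]. For instance
  ∂[1,2,3] = [2,3] − [1,3] + [1,2],
  ∂[0,1,4] = [1,4] − [0,4] + [0,1].
As a 10×5 matrix over Z this has rank 5, with invariant factors (1,1,1,1,1).

Now H_k = ker ∂_k / im ∂_{k+1}, so:

  H_0: rank C_0 − rank ∂_1 = 5 − 4 = 1, and the invariant factors of ∂_1 are all 1, so H_0 ≅ Z.
  H_1: rank ker ∂_1 − rank ∂_2 = (10 − 4) − 5 = 1, and the invariant factors of ∂_2 are all 1, so H_1 ≅ Z.
  H_2: rank ker ∂_2 − rank ∂_3 = (5 − 5) − 0 = 0, and there is no ∂_3, so H_2 ≅ 0.

As a check, the Euler characteristic is 5 − 10 + 5 = 0, which agrees with 1 − 1 + 0 = 0.
(K is a triangulation of the Möbius band.)

H_0 ≅ Z,  H_1 ≅ Z,  H_2 = 0.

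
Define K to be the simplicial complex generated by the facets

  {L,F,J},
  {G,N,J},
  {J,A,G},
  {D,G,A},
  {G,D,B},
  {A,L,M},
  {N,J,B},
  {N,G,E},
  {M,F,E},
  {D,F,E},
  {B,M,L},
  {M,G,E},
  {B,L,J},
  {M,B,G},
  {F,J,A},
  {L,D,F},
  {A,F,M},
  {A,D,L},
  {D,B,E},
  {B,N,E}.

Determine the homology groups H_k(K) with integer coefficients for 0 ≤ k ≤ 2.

Take the total order A < B < D < E < F < G < J < L < M < N on the vertex set. Then K (dimension 2) consists of the simplices:

  0-simplices (10): A, B, D, E, F, G, J, L, M, N
  1-simplices (30): AD, AF, AG, AJ, AL, AM, BD, BE, BG, BJ, BL, BM, BN, DE, DF, DG, DL, EF, EG, EM, EN, FJ, FL, FM, GJ, GM, GN, JL, JN, LM
  2-simplices (20): ADG, ADL, AFJ, AFM, AGJ, ALM, BDE, BDG, BEN, BGM, BJL, BJN, BLM, DEF, DFL, EFM, EGM, EGN, FJL, GJN

giving chain groups C_0 ≅ Z^10, C_1 ≅ Z^30, C_2 ≅ Z^20.

∂_1: C_1 → C_0 is given by ∂[p,q] = [q] − [p]. For instance
  ∂AL = L − A.
As a 10×30 matrix over Z this has rank 9, with invariant factors (1,1,1,1,1,1,1,1,1).

The boundary map ∂_2: C_2 → C_1 sends each 2-simplex [p,q,r] to [q,r] − [p,r] + [p,q]. For instance
  ∂BJN = JN − BN + BJ,
  ∂EFM = FM − EM + EF.
This gives a 30×20 integer matrix of rank 20; reducing to Smith normal form yields diagonal entries (1,1,1,1,1,1,1,1,1,1,1,1,1,1,1,1,1,1,1,2).

Computing H_k = (kernel of ∂_k) / (image of ∂_{k+1}):

  H_0: rank C_0 − rank ∂_1 = 10 − 9 = 1, and the invariant factors of ∂_1 are all 1, so H_0 = Z.
  H_1: rank ker ∂_1 − rank ∂_2 = (30 − 9) − 20 = 1, and ∂_2 has invariant factor 2 > 1, so H_1 = Z ⊕ Z/2Z.
  H_2: rank ker ∂_2 − rank ∂_3 = (20 − 20) − 0 = 0, and there is no ∂_3, so H_2 = 0.

H_0 = Z,  H_1 = Z ⊕ Z/2Z,  H_2 = 0.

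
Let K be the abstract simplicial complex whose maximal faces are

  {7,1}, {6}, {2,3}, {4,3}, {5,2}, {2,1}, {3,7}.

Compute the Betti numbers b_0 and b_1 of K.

b_0 = 2, b_1 = 1.

We work with the vertex ordering 1 < 2 < 3 < 4 < 5 < 6 < 7. The simplices of K, each written with vertices in increasing order, are:

  0-simplices (7): [1], [2], [3], [4], [5], [6], [7]
  1-simplices (6): [1,2], [1,7], [2,3], [2,5], [3,4], [3,7]

so the chain groups are C_0 ≅ Z^7, C_1 ≅ Z^6.

∂_1: C_1 → C_0 is given by ∂[p,q] = [q] − [p]. For instance
  ∂[1,2] = [2] − [1].
This gives a 7×6 integer matrix of rank 5; reducing to Smith normal form yields diagonal entries (1,1,1,1,1).

Reading off H_k = ker ∂_k / im ∂_{k+1}:

  H_0: rank C_0 − rank ∂_1 = 7 − 5 = 2, and the invariant factors of ∂_1 are all 1, so H_0 = Z^2.
  H_1: rank ker ∂_1 − rank ∂_2 = (6 − 5) − 0 = 1, and there is no ∂_2, so H_1 = Z.

Hence the Betti numbers are b_0 = 2, b_1 = 1.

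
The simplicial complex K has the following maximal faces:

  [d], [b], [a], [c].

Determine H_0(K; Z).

H_0 ≅ Z^4.

K has 4 vertices.
rank ∂_0 = 0, rank ∂_1 = 0 ⇒ b_0 = 4 − 0 − 0 = 4. So H_0 ≅ Z^4.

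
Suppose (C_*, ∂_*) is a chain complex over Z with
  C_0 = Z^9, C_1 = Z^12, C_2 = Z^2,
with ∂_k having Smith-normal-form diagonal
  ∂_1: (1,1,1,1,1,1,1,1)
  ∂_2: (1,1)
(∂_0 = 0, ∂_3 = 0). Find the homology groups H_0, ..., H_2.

H_0 ≅ Z,  H_1 ≅ Z^2,  H_2 = 0.

H_0: b_0 = 9 − 0 − 8 = 1; torsion from ∂_1 factors > 1: none. So H_0 ≅ Z.
H_1: b_1 = 12 − 8 − 2 = 2; torsion from ∂_2 factors > 1: none. So H_1 ≅ Z^2.
H_2: b_2 = 2 − 2 − 0 = 0; torsion from ∂_3 factors > 1: none. So H_2 ≅ 0.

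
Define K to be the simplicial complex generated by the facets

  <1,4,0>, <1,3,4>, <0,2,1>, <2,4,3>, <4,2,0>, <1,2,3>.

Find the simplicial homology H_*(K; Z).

H_0 = Z,  H_1 = 0,  H_2 = Z.

K has 5 vertices, 9 edges, 6 triangles.
rank ∂_0 = 0, rank ∂_1 = 4 ⇒ b_0 = 5 − 0 − 4 = 1; all invariant factors of ∂_1 are 1 so no torsion. So H_0 ≅ Z.
rank ∂_1 = 4, rank ∂_2 = 5 ⇒ b_1 = 9 − 4 − 5 = 0; all invariant factors of ∂_2 are 1 so no torsion. So H_1 ≅ 0.
rank ∂_2 = 5, rank ∂_3 = 0 ⇒ b_2 = 6 − 5 − 0 = 1. So H_2 ≅ Z.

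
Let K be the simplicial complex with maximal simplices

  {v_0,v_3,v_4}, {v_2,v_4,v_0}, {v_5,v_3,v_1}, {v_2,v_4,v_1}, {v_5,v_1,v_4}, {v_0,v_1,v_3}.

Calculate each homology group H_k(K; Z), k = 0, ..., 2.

H_0 ≅ Z,  H_1 ≅ Z,  H_2 = 0.

Take the total order v_0 < v_1 < v_2 < v_3 < v_4 < v_5 on the vertex set. Then K (dimension 2) consists of the simplices:

  0-simplices (6): [v_0], [v_1], [v_2], [v_3], [v_4], [v_5]
  1-simplices (12): [v_0,v_1], [v_0,v_2], [v_0,v_3], [v_0,v_4], [v_1,v_2], [v_1,v_3], [v_1,v_4], [v_1,v_5], [v_2,v_4], [v_3,v_4], [v_3,v_5], [v_4,v_5]
  2-simplices (6): [v_0,v_1,v_3], [v_0,v_2,v_4], [v_0,v_3,v_4], [v_1,v_2,v_4], [v_1,v_3,v_5], [v_1,v_4,v_5]

Hence C_0 ≅ Z^6, C_1 ≅ Z^12, C_2 ≅ Z^6.

∂_1: C_1 → C_0 maps an edge to its endpoints' difference, ∂[p,q] = q − p.
The resulting 6×12 matrix has rank 5, and its Smith normal form has invariant factors (1,1,1,1,1).

Boundary ∂_2: C_2 → C_1 acts by ∂[p,q,r] = [q,r] − [p,r] + [p,q]. For instance
  ∂[v_1,v_4,v_5] = [v_4,v_5] − [v_1,v_5] + [v_1,v_4],
  ∂[v_0,v_1,v_3] = [v_1,v_3] − [v_0,v_3] + [v_0,v_1].
The 12×6 boundary matrix has rank 6 and Smith normal form diag(1,1,1,1,1,1).

Computing H_k = (kernel of ∂_k) / (image of ∂_{k+1}):

  H_0: rank C_0 − rank ∂_1 = 6 − 5 = 1, and the invariant factors of ∂_1 are all 1, so H_0 = Z.
  H_1: rank ker ∂_1 − rank ∂_2 = (12 − 5) − 6 = 1, and the invariant factors of ∂_2 are all 1, so H_1 = Z.
  H_2: rank ker ∂_2 − rank ∂_3 = (6 − 6) − 0 = 0, and there is no ∂_3, so H_2 = 0.

As a check, the Euler characteristic is 6 − 12 + 6 = 0, which agrees with 1 − 1 + 0 = 0.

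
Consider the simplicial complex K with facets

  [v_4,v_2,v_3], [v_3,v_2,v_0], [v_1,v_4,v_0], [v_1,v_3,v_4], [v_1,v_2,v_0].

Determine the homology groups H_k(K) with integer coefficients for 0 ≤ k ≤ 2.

Order the vertices as v_0 < v_1 < v_2 < v_3 < v_4. Listing each simplex with vertices in this order, K has dimension 2 with simplices:

  0-simplices (5): [v_0], [v_1], [v_2], [v_3], [v_4]
  1-simplices (10): [v_0,v_1], [v_0,v_2], [v_0,v_3], [v_0,v_4], [v_1,v_2], [v_1,v_3], [v_1,v_4], [v_2,v_3], [v_2,v_4], [v_3,v_4]
  2-simplices (5): [v_0,v_1,v_2], [v_0,v_1,v_4], [v_0,v_2,v_3], [v_1,v_3,v_4], [v_2,v_3,v_4]

giving chain groups C_0 ≅ Z^5, C_1 ≅ Z^10, C_2 ≅ Z^5.

Boundary ∂_1: C_1 → C_0 sends each edge [p,q] (with p < q) to q − p. For instance
  ∂[v_3,v_4] = [v_4] − [v_3].
The resulting 5×10 matrix has rank 4, and its Smith normal form has invariant factors (1,1,1,1).

∂_2: C_2 → C_1 maps a triangle to the signed sum of its edges. For instance
  ∂[v_0,v_1,v_4] = [v_1,v_4] − [v_0,v_4] + [v_0,v_1],
  ∂[v_1,v_3,v_4] = [v_3,v_4] − [v_1,v_4] + [v_1,v_3].
As a 10×5 matrix over Z this has rank 5, with invariant factors (1,1,1,1,1).

Reading off H_k = ker ∂_k / im ∂_{k+1}:

  H_0: rank C_0 − rank ∂_1 = 5 − 4 = 1, and the invariant factors of ∂_1 are all 1, so H_0 ≅ Z.
  H_1: rank ker ∂_1 − rank ∂_2 = (10 − 4) − 5 = 1, and the invariant factors of ∂_2 are all 1, so H_1 ≅ Z.
  H_2: rank ker ∂_2 − rank ∂_3 = (5 − 5) − 0 = 0, and there is no ∂_3, so H_2 ≅ 0.

H_0 = Z,  H_1 = Z,  H_2 = 0.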